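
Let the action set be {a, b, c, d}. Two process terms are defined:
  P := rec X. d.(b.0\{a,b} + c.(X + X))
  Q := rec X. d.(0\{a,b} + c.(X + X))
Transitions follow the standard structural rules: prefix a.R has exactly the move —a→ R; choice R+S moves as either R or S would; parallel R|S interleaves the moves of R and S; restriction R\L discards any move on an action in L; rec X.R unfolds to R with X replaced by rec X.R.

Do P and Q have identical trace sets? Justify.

Reachable graph of P (4 states):
  s0 = rec X. d.(b.0\{a,b} + c.(X + X)) | --d--▸ s1
  s1 = b.0\{a,b} + c.((rec X. d.(b.0\{a,b} + c.(X + X))) + (rec X. d.(b.0\{a,b} + c.(X + X)))) | --b--▸ s2, --c--▸ s3
  s2 = 0\{a,b} | deadlocked
  s3 = (rec X. d.(b.0\{a,b} + c.(X + X))) + (rec X. d.(b.0\{a,b} + c.(X + X))) | --d--▸ s1
Reachable graph of Q (3 states):
  t0 = rec X. d.(0\{a,b} + c.(X + X)) | --d--▸ t1
  t1 = 0\{a,b} + c.((rec X. d.(0\{a,b} + c.(X + X))) + (rec X. d.(0\{a,b} + c.(X + X)))) | --c--▸ t2
  t2 = (rec X. d.(0\{a,b} + c.(X + X))) + (rec X. d.(0\{a,b} + c.(X + X))) | --d--▸ t1
Run σ = ⟨db⟩ on P: start {s0}
  [1] d ⇒ {s1}
  [2] b ⇒ {s2}
  P completes σ.
Run σ = ⟨db⟩ on Q: start {t0}
  [1] d ⇒ {t1}
  [2] b ⇒ ∅ (Q stuck)

traces(P) ≠ traces(Q) — witness ⟨db⟩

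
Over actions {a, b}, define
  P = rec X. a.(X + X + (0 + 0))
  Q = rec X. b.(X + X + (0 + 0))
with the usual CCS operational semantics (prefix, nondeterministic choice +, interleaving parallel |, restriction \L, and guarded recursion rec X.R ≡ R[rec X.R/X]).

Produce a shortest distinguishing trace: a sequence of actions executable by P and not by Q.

a

P's transition system — 2 states:
  m0 = rec X. a.(X + X + (0 + 0)) | --a--▸ m1
  m1 = (rec X. a.(X + X + (0 + 0))) + (rec X. a.(X + X + (0 + 0))) + (0 + 0) | --a--▸ m1
Q's transition system — 2 states:
  n0 = rec X. b.(X + X + (0 + 0)) | --b--▸ n1
  n1 = (rec X. b.(X + X + (0 + 0))) + (rec X. b.(X + X + (0 + 0))) + (0 + 0) | --b--▸ n1
Run σ = ⟨a⟩ on P: start {m0}
  after a @ step 1: {m1}
  ✓ P
Run σ = ⟨a⟩ on Q: start {n0}
  after a @ step 1: ∅ (Q stuck)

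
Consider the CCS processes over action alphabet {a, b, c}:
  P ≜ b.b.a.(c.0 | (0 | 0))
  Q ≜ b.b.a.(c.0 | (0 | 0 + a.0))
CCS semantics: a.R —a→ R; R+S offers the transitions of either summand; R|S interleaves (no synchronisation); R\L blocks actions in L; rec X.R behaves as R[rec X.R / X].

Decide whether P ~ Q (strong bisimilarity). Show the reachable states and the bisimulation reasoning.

P ≁ Q

LTS(P): 5 reachable states
  s0 = b.b.a.(c.0 | (0 | 0)) ⊢ --b--▸ s1
  s1 = b.a.(c.0 | (0 | 0)) ⊢ --b--▸ s2
  s2 = a.(c.0 | (0 | 0)) ⊢ --a--▸ s3
  s3 = c.0 | (0 | 0) ⊢ --c--▸ s4
  s4 = 0 | (0 | 0) ⊢ (no moves)
LTS(Q): 7 reachable states
  t0 = b.b.a.(c.0 | (0 | 0 + a.0)) ⊢ --b--▸ t1
  t1 = b.a.(c.0 | (0 | 0 + a.0)) ⊢ --b--▸ t2
  t2 = a.(c.0 | (0 | 0 + a.0)) ⊢ --a--▸ t3
  t3 = c.0 | (0 | 0 + a.0) ⊢ --a--▸ t4, --c--▸ t5
  t4 = c.0 | 0 ⊢ --c--▸ t6
  t5 = 0 | (0 | 0 + a.0) ⊢ --a--▸ t6
  t6 = 0 | 0 ⊢ (no moves)
Partition-refinement fixed point:
  B0 = {s0}
  B1 = {s1}
  B2 = {s2}
  B3 = {s3, t4}
  B4 = {s4, t6}
  B5 = {t0}
  B6 = {t1}
  B7 = {t2}
  B8 = {t3}
  B9 = {t5}
s0 ∈ B0, t0 ∈ B5 → different blocks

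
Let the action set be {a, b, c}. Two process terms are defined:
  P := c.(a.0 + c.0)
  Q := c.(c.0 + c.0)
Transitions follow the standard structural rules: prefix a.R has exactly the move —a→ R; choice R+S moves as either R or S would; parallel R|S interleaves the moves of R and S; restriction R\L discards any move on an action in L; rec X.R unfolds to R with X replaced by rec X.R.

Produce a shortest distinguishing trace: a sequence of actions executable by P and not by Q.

ca

LTS(P): 3 reachable states
  p0 = c.(a.0 + c.0) → =c=> p1
  p1 = a.0 + c.0 → =a=> p2, =c=> p2
  p2 = 0 → ∅
LTS(Q): 3 reachable states
  q0 = c.(c.0 + c.0) → =c=> q1
  q1 = c.0 + c.0 → =c=> q2
  q2 = 0 → ∅
Run σ = ⟨ca⟩ on P: start {p0}
  after c @ step 1: {p1}
  after a @ step 2: {p2}
  ✓ P
Run σ = ⟨ca⟩ on Q: start {q0}
  after c @ step 1: {q1}
  after a @ step 2: ∅  — Q cannot continue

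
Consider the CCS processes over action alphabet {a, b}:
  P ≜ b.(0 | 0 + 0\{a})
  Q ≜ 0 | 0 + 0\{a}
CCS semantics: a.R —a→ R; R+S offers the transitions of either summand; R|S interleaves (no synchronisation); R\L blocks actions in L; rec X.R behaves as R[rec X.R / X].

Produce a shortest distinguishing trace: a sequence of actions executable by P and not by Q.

b

LTS(P): 2 reachable states
  u0 = b.(0 | 0 + 0\{a}) ⊢ -b-> u1
  u1 = 0 | 0 + 0\{a} ⊢ ∅
LTS(Q): 1 reachable states
  v0 = 0 | 0 + 0\{a} ⊢ ∅
Executing b from P (initial set {u0}):
  step 1 (b): {u1}
  ✓ P
Executing b from Q (initial set {v0}):
  step 1 (b): ∅  — Q cannot continue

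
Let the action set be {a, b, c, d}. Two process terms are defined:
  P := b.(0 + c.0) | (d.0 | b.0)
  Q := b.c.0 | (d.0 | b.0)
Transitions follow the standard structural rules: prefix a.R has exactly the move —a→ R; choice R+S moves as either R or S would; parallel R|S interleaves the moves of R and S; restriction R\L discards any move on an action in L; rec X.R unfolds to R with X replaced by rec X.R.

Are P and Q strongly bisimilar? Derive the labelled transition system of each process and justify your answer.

YES

Reachable graph of P (12 states):
  m0 = b.(0 + c.0) | (d.0 | b.0) has moves --b--▸ m1, --b--▸ m2, --d--▸ m3
  m1 = (0 + c.0) | (d.0 | b.0) has moves --b--▸ m4, --c--▸ m5, --d--▸ m6
  m2 = b.(0 + c.0) | (d.0 | 0) has moves --b--▸ m4, --d--▸ m7
  m3 = b.(0 + c.0) | (0 | b.0) has moves --b--▸ m6, --b--▸ m7
  m4 = (0 + c.0) | (d.0 | 0) has moves --c--▸ m8, --d--▸ m9
  m5 = 0 | (d.0 | b.0) has moves --b--▸ m8, --d--▸ m10
  m6 = (0 + c.0) | (0 | b.0) has moves --b--▸ m9, --c--▸ m10
  m7 = b.(0 + c.0) | (0 | 0) has moves --b--▸ m9
  m8 = 0 | (d.0 | 0) has moves --d--▸ m11
  m9 = (0 + c.0) | (0 | 0) has moves --c--▸ m11
  m10 = 0 | (0 | b.0) has moves --b--▸ m11
  m11 = 0 | (0 | 0) has moves stopped
Reachable graph of Q (12 states):
  n0 = b.c.0 | (d.0 | b.0) has moves --b--▸ n1, --b--▸ n2, --d--▸ n3
  n1 = b.c.0 | (d.0 | 0) has moves --b--▸ n4, --d--▸ n5
  n2 = c.0 | (d.0 | b.0) has moves --b--▸ n4, --c--▸ n6, --d--▸ n7
  n3 = b.c.0 | (0 | b.0) has moves --b--▸ n5, --b--▸ n7
  n4 = c.0 | (d.0 | 0) has moves --c--▸ n8, --d--▸ n9
  n5 = b.c.0 | (0 | 0) has moves --b--▸ n9
  n6 = 0 | (d.0 | b.0) has moves --b--▸ n8, --d--▸ n10
  n7 = c.0 | (0 | b.0) has moves --b--▸ n9, --c--▸ n10
  n8 = 0 | (d.0 | 0) has moves --d--▸ n11
  n9 = c.0 | (0 | 0) has moves --c--▸ n11
  n10 = 0 | (0 | b.0) has moves --b--▸ n11
  n11 = 0 | (0 | 0) has moves stopped
Partition-refinement fixed point:
  B0 = {m0, n0}
  B1 = {m3, n3}
  B2 = {m6, n7}
  B3 = {m9, n9}
  B4 = {m11, n11}
  B5 = {m10, n10}
  B6 = {m7, n5}
  B7 = {m1, n2}
  B8 = {m4, n4}
  B9 = {m8, n8}
  B10 = {m5, n6}
  B11 = {m2, n1}
m0 ∈ B0, n0 ∈ B0 → same block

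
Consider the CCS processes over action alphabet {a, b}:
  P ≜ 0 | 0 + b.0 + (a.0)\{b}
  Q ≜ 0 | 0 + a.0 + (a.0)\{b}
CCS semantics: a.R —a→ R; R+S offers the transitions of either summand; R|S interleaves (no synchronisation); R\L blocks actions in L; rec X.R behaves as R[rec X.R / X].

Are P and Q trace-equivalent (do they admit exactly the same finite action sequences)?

traces(P) ≠ traces(Q) — witness ⟨b⟩

LTS(P): 3 reachable states
  u0 = 0 | 0 + b.0 + (a.0)\{b} has moves ··a··> u1, ··b··> u2
  u1 = 0\{b} has moves ·
  u2 = 0 has moves ·
LTS(Q): 3 reachable states
  v0 = 0 | 0 + a.0 + (a.0)\{b} has moves ··a··> v1, ··a··> v2
  v1 = 0 has moves ·
  v2 = 0\{b} has moves ·
Trace ⟨b⟩ through P, begin at {u0}:
  step 1 (b): {u2}
  — P admits the full trace.
Trace ⟨b⟩ through Q, begin at {v0}:
  step 1 (b): ∅ (Q stuck)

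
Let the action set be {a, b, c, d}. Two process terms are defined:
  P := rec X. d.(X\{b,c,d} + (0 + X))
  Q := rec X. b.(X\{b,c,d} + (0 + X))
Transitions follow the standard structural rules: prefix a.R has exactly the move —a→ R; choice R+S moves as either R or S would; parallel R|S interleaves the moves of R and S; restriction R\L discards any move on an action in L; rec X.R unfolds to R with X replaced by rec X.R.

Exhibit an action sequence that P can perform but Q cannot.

P's transition system — 2 states:
  u0 = rec X. d.(X\{b,c,d} + (0 + X)) | --d--▸ u1
  u1 = (rec X. d.(X\{b,c,d} + (0 + X)))\{b,c,d} + (0 + (rec X. d.(X\{b,c,d} + (0 + X)))) | --d--▸ u1
Q's transition system — 2 states:
  v0 = rec X. b.(X\{b,c,d} + (0 + X)) | --b--▸ v1
  v1 = (rec X. b.(X\{b,c,d} + (0 + X)))\{b,c,d} + (0 + (rec X. b.(X\{b,c,d} + (0 + X)))) | --b--▸ v1
Run σ = ⟨d⟩ on P: start {u0}
  after d @ step 1: {u1}
  ✓ P
Run σ = ⟨d⟩ on Q: start {v0}
  after d @ step 1: no successor for Q

d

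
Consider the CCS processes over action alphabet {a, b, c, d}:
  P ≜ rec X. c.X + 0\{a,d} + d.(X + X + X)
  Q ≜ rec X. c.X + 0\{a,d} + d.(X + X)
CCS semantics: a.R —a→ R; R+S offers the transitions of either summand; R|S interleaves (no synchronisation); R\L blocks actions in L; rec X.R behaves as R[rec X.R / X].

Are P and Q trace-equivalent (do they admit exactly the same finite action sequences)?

YES

Reachable graph of P (2 states):
  p0 = rec X. c.X + 0\{a,d} + d.(X + X + X) → ··c··> p0, ··d··> p1
  p1 = (rec X. c.X + 0\{a,d} + d.(X + X + X)) + (rec X. c.X + 0\{a,d} + d.(X + X + X)) + (rec X. c.X + 0\{a,d} + d.(X + X + X)) → ··c··> p0, ··d··> p1
Reachable graph of Q (2 states):
  q0 = rec X. c.X + 0\{a,d} + d.(X + X) → ··c··> q0, ··d··> q1
  q1 = (rec X. c.X + 0\{a,d} + d.(X + X)) + (rec X. c.X + 0\{a,d} + d.(X + X)) → ··c··> q0, ··d··> q1
Partition-refinement fixed point:
  B0 = {p0, p1, q0, q1}
p0 ∈ B0, q0 ∈ B0 → same block
Bisimilar ⇒ trace-equivalent.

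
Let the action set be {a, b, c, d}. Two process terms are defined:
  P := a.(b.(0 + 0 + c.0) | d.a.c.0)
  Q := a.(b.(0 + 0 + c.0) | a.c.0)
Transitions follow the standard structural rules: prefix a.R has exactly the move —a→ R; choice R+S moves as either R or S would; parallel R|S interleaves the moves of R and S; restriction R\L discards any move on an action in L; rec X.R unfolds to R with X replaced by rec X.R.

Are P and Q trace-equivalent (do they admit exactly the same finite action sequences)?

LTS(P): 13 reachable states
  s0 = a.(b.(0 + 0 + c.0) | d.a.c.0) :: --a--▸ s1
  s1 = b.(0 + 0 + c.0) | d.a.c.0 :: --b--▸ s2, --d--▸ s3
  s2 = (0 + 0 + c.0) | d.a.c.0 :: --c--▸ s4, --d--▸ s5
  s3 = b.(0 + 0 + c.0) | a.c.0 :: --a--▸ s6, --b--▸ s5
  s4 = 0 | d.a.c.0 :: --d--▸ s7
  s5 = (0 + 0 + c.0) | a.c.0 :: --a--▸ s8, --c--▸ s7
  s6 = b.(0 + 0 + c.0) | c.0 :: --b--▸ s8, --c--▸ s9
  s7 = 0 | a.c.0 :: --a--▸ s10
  s8 = (0 + 0 + c.0) | c.0 :: --c--▸ s10, --c--▸ s11
  s9 = b.(0 + 0 + c.0) | 0 :: --b--▸ s11
  s10 = 0 | c.0 :: --c--▸ s12
  s11 = (0 + 0 + c.0) | 0 :: --c--▸ s12
  s12 = 0 | 0 :: ·
LTS(Q): 10 reachable states
  t0 = a.(b.(0 + 0 + c.0) | a.c.0) :: --a--▸ t1
  t1 = b.(0 + 0 + c.0) | a.c.0 :: --a--▸ t2, --b--▸ t3
  t2 = b.(0 + 0 + c.0) | c.0 :: --b--▸ t4, --c--▸ t5
  t3 = (0 + 0 + c.0) | a.c.0 :: --a--▸ t4, --c--▸ t6
  t4 = (0 + 0 + c.0) | c.0 :: --c--▸ t7, --c--▸ t8
  t5 = b.(0 + 0 + c.0) | 0 :: --b--▸ t7
  t6 = 0 | a.c.0 :: --a--▸ t8
  t7 = (0 + 0 + c.0) | 0 :: --c--▸ t9
  t8 = 0 | c.0 :: --c--▸ t9
  t9 = 0 | 0 :: ·
Run σ = ⟨ad⟩ on P: start {s0}
  [1] a ⇒ {s1}
  [2] d ⇒ {s3}
  P completes σ.
Run σ = ⟨ad⟩ on Q: start {t0}
  [1] a ⇒ {t1}
  [2] d ⇒ no successor for Q

NO — witness ⟨ad⟩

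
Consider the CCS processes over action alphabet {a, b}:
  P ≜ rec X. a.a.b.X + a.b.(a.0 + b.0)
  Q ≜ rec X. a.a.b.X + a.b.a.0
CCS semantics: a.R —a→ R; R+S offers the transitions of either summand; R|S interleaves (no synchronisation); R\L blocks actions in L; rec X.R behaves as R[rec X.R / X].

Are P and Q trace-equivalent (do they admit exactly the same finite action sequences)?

LTS(P): 6 reachable states
  m0 = rec X. a.a.b.X + a.b.(a.0 + b.0) ⊢ --a--▸ m1, --a--▸ m2
  m1 = a.b.(rec X. a.a.b.X + a.b.(a.0 + b.0)) ⊢ --a--▸ m3
  m2 = b.(a.0 + b.0) ⊢ --b--▸ m4
  m3 = b.(rec X. a.a.b.X + a.b.(a.0 + b.0)) ⊢ --b--▸ m0
  m4 = a.0 + b.0 ⊢ --a--▸ m5, --b--▸ m5
  m5 = 0 ⊢ ∅
LTS(Q): 6 reachable states
  n0 = rec X. a.a.b.X + a.b.a.0 ⊢ --a--▸ n1, --a--▸ n2
  n1 = a.b.(rec X. a.a.b.X + a.b.a.0) ⊢ --a--▸ n3
  n2 = b.a.0 ⊢ --b--▸ n4
  n3 = b.(rec X. a.a.b.X + a.b.a.0) ⊢ --b--▸ n0
  n4 = a.0 ⊢ --a--▸ n5
  n5 = 0 ⊢ ∅
Executing abb from P (initial set {m0}):
  [1] a ⇒ {m1, m2}
  [2] b ⇒ {m4}
  [3] b ⇒ {m5}
  ✓ P
Executing abb from Q (initial set {n0}):
  [1] a ⇒ {n1, n2}
  [2] b ⇒ {n4}
  [3] b ⇒ ∅  — Q cannot continue

NO — witness ⟨abb⟩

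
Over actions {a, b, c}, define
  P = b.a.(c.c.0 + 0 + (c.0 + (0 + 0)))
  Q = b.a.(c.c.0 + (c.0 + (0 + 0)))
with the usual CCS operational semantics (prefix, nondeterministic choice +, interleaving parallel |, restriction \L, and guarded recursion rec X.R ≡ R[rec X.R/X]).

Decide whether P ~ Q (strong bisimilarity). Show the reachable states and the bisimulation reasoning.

Reachable graph of P (5 states):
  m0 = b.a.(c.c.0 + 0 + (c.0 + (0 + 0))) has moves =b=> m1
  m1 = a.(c.c.0 + 0 + (c.0 + (0 + 0))) has moves =a=> m2
  m2 = c.c.0 + 0 + (c.0 + (0 + 0)) has moves =c=> m3, =c=> m4
  m3 = 0 has moves (no moves)
  m4 = c.0 has moves =c=> m3
Reachable graph of Q (5 states):
  n0 = b.a.(c.c.0 + (c.0 + (0 + 0))) has moves =b=> n1
  n1 = a.(c.c.0 + (c.0 + (0 + 0))) has moves =a=> n2
  n2 = c.c.0 + (c.0 + (0 + 0)) has moves =c=> n3, =c=> n4
  n3 = 0 has moves (no moves)
  n4 = c.0 has moves =c=> n3
Bisimilarity quotient blocks:
  B0 = {m0, n0}
  B1 = {m1, n1}
  B2 = {m2, n2}
  B3 = {m4, n4}
  B4 = {m3, n3}
m0 ∈ B0, n0 ∈ B0 → same block

P ~ Q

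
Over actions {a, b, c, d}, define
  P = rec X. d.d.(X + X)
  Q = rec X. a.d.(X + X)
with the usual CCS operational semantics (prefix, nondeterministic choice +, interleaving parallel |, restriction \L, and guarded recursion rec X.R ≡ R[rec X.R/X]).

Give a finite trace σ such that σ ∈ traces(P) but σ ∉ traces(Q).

d

P's transition system — 3 states:
  p0 = rec X. d.d.(X + X) ⊢ ··d··> p1
  p1 = d.((rec X. d.d.(X + X)) + (rec X. d.d.(X + X))) ⊢ ··d··> p2
  p2 = (rec X. d.d.(X + X)) + (rec X. d.d.(X + X)) ⊢ ··d··> p1
Q's transition system — 3 states:
  q0 = rec X. a.d.(X + X) ⊢ ··a··> q1
  q1 = d.((rec X. a.d.(X + X)) + (rec X. a.d.(X + X))) ⊢ ··d··> q2
  q2 = (rec X. a.d.(X + X)) + (rec X. a.d.(X + X)) ⊢ ··a··> q1
Run σ = ⟨d⟩ on P: start {p0}
  after d @ step 1: {p1}
  ✓ P
Run σ = ⟨d⟩ on Q: start {q0}
  after d @ step 1: no successor for Q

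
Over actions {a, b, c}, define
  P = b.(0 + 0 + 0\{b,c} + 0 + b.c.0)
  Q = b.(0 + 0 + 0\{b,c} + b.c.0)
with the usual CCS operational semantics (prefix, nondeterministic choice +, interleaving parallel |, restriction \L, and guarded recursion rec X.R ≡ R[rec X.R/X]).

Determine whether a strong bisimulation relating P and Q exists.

YES

Reachable graph of P (4 states):
  m0 = b.(0 + 0 + 0\{b,c} + 0 + b.c.0) | —b→ m1
  m1 = 0 + 0 + 0\{b,c} + 0 + b.c.0 | —b→ m2
  m2 = c.0 | —c→ m3
  m3 = 0 | ·
Reachable graph of Q (4 states):
  n0 = b.(0 + 0 + 0\{b,c} + b.c.0) | —b→ n1
  n1 = 0 + 0 + 0\{b,c} + b.c.0 | —b→ n2
  n2 = c.0 | —c→ n3
  n3 = 0 | ·
Partition-refinement fixed point:
  B0 = {m0, n0}
  B1 = {m1, n1}
  B2 = {m2, n2}
  B3 = {m3, n3}
m0 ∈ B0, n0 ∈ B0 → same block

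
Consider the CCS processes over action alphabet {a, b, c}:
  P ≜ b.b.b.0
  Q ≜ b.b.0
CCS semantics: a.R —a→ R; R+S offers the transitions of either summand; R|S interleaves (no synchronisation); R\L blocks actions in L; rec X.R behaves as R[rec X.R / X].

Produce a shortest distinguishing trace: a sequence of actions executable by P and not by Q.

P's transition system — 4 states:
  u0 = b.b.b.0 has moves =b=> u1
  u1 = b.b.0 has moves =b=> u2
  u2 = b.0 has moves =b=> u3
  u3 = 0 has moves ·
Q's transition system — 3 states:
  v0 = b.b.0 has moves =b=> v1
  v1 = b.0 has moves =b=> v2
  v2 = 0 has moves ·
Trace ⟨bbb⟩ through P, begin at {u0}:
  step 1 (b): {u1}
  step 2 (b): {u2}
  step 3 (b): {u3}
  — P admits the full trace.
Trace ⟨bbb⟩ through Q, begin at {v0}:
  step 1 (b): {v1}
  step 2 (b): {v2}
  step 3 (b): no successor for Q

bbb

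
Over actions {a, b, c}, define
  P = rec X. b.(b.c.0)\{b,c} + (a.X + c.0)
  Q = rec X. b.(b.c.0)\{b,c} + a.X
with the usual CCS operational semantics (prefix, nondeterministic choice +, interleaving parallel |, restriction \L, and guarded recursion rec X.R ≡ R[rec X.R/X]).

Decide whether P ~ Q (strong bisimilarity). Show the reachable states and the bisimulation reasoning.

Reachable graph of P (3 states):
  m0 = rec X. b.(b.c.0)\{b,c} + (a.X + c.0) | ··a··> m0, ··b··> m1, ··c··> m2
  m1 = (b.c.0)\{b,c} | deadlocked
  m2 = 0 | deadlocked
Reachable graph of Q (2 states):
  n0 = rec X. b.(b.c.0)\{b,c} + a.X | ··a··> n0, ··b··> n1
  n1 = (b.c.0)\{b,c} | deadlocked
Bisimilarity quotient blocks:
  B0 = {m0}
  B1 = {m1, m2, n1}
  B2 = {n0}
m0 ∈ B0, n0 ∈ B2 → different blocks

not bisimilar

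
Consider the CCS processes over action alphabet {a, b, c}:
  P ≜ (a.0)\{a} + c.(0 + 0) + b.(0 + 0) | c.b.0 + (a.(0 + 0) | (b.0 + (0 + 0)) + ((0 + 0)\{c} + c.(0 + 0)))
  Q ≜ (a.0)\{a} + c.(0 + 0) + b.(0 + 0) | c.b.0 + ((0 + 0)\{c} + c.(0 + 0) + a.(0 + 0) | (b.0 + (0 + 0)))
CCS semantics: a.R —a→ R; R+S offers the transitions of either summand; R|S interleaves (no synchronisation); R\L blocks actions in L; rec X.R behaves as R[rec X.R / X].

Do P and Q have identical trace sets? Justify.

LTS(P): 9 reachable states
  s0 = (a.0)\{a} + c.(0 + 0) + b.(0 + 0) | c.b.0 + (a.(0 + 0) | (b.0 + (0 + 0)) + ((0 + 0)\{c} + c.(0 + 0))) has moves -a-> s1, -b-> s2, -b-> s3, -c-> s4, -c-> s5
  s1 = (0 + 0) | (b.0 + (0 + 0)) has moves -b-> s6
  s2 = (0 + 0) | c.b.0 has moves -c-> s7
  s3 = a.(0 + 0) | 0 has moves -a-> s6
  s4 = 0 + 0 has moves (no moves)
  s5 = b.(0 + 0) | b.0 has moves -b-> s7, -b-> s8
  s6 = (0 + 0) | 0 has moves (no moves)
  s7 = (0 + 0) | b.0 has moves -b-> s6
  s8 = b.(0 + 0) | 0 has moves -b-> s6
LTS(Q): 9 reachable states
  t0 = (a.0)\{a} + c.(0 + 0) + b.(0 + 0) | c.b.0 + ((0 + 0)\{c} + c.(0 + 0) + a.(0 + 0) | (b.0 + (0 + 0))) has moves -a-> t1, -b-> t2, -b-> t3, -c-> t4, -c-> t5
  t1 = (0 + 0) | (b.0 + (0 + 0)) has moves -b-> t6
  t2 = (0 + 0) | c.b.0 has moves -c-> t7
  t3 = a.(0 + 0) | 0 has moves -a-> t6
  t4 = 0 + 0 has moves (no moves)
  t5 = b.(0 + 0) | b.0 has moves -b-> t7, -b-> t8
  t6 = (0 + 0) | 0 has moves (no moves)
  t7 = (0 + 0) | b.0 has moves -b-> t6
  t8 = b.(0 + 0) | 0 has moves -b-> t6
Coarsest stable partition (strong bisimilarity classes):
  B0 = {s0, t0}
  B1 = {s2, t2}
  B2 = {s1, s7, s8, t1, t7, t8}
  B3 = {s4, s6, t4, t6}
  B4 = {s5, t5}
  B5 = {s3, t3}
s0 ∈ B0, t0 ∈ B0 → same block
Bisimilar ⇒ trace-equivalent.

trace-equivalent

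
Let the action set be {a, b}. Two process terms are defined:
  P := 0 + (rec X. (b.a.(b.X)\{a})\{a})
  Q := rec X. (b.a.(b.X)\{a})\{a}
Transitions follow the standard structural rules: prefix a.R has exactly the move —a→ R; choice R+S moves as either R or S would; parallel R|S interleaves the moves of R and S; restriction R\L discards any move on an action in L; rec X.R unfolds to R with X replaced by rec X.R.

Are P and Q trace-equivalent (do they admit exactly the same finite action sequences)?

trace-equivalent

Reachable graph of P (2 states):
  s0 = 0 + (rec X. (b.a.(b.X)\{a})\{a}) ⊢ -b-> s1
  s1 = (a.(b.(rec X. (b.a.(b.X)\{a})\{a}))\{a})\{a} ⊢ stopped
Reachable graph of Q (2 states):
  t0 = rec X. (b.a.(b.X)\{a})\{a} ⊢ -b-> t1
  t1 = (a.(b.(rec X. (b.a.(b.X)\{a})\{a}))\{a})\{a} ⊢ stopped
Coarsest stable partition (strong bisimilarity classes):
  B0 = {s0, t0}
  B1 = {s1, t1}
s0 ∈ B0, t0 ∈ B0 → same block
Bisimilar ⇒ trace-equivalent.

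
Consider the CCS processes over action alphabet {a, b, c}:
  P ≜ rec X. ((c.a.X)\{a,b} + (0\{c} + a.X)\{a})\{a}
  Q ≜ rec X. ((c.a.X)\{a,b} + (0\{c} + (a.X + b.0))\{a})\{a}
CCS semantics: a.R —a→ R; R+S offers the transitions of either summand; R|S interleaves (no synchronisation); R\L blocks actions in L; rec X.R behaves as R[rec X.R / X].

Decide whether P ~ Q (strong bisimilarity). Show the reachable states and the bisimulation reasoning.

LTS(P): 2 reachable states
  s0 = rec X. ((c.a.X)\{a,b} + (0\{c} + a.X)\{a})\{a} → --c--▸ s1
  s1 = (a.(rec X. ((c.a.X)\{a,b} + (0\{c} + a.X)\{a})\{a}))\{a,b}\{a} → stopped
LTS(Q): 3 reachable states
  t0 = rec X. ((c.a.X)\{a,b} + (0\{c} + (a.X + b.0))\{a})\{a} → --b--▸ t1, --c--▸ t2
  t1 = 0\{a}\{a} → stopped
  t2 = (a.(rec X. ((c.a.X)\{a,b} + (0\{c} + (a.X + b.0))\{a})\{a}))\{a,b}\{a} → stopped
Coarsest stable partition (strong bisimilarity classes):
  B0 = {s0}
  B1 = {s1, t1, t2}
  B2 = {t0}
s0 ∈ B0, t0 ∈ B2 → different blocks

NO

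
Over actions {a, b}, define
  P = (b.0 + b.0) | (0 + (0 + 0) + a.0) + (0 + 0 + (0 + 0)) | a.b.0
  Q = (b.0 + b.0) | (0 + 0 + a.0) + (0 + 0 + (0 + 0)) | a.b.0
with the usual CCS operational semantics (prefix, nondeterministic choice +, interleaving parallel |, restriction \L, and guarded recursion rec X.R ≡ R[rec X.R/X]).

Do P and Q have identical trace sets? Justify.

P's transition system — 6 states:
  p0 = (b.0 + b.0) | (0 + (0 + 0) + a.0) + (0 + 0 + (0 + 0)) | a.b.0 has moves -a-> p1, -a-> p2, -b-> p3
  p1 = (0 + 0 + (0 + 0)) | b.0 has moves -b-> p4
  p2 = (b.0 + b.0) | 0 has moves -b-> p5
  p3 = 0 | (0 + (0 + 0) + a.0) has moves -a-> p5
  p4 = (0 + 0 + (0 + 0)) | 0 has moves stopped
  p5 = 0 | 0 has moves stopped
Q's transition system — 6 states:
  q0 = (b.0 + b.0) | (0 + 0 + a.0) + (0 + 0 + (0 + 0)) | a.b.0 has moves -a-> q1, -a-> q2, -b-> q3
  q1 = (0 + 0 + (0 + 0)) | b.0 has moves -b-> q4
  q2 = (b.0 + b.0) | 0 has moves -b-> q5
  q3 = 0 | (0 + 0 + a.0) has moves -a-> q5
  q4 = (0 + 0 + (0 + 0)) | 0 has moves stopped
  q5 = 0 | 0 has moves stopped
Partition-refinement fixed point:
  B0 = {p0, q0}
  B1 = {p3, q3}
  B2 = {p4, p5, q4, q5}
  B3 = {p1, p2, q1, q2}
p0 ∈ B0, q0 ∈ B0 → same block
Bisimilar ⇒ trace-equivalent.

trace-equivalent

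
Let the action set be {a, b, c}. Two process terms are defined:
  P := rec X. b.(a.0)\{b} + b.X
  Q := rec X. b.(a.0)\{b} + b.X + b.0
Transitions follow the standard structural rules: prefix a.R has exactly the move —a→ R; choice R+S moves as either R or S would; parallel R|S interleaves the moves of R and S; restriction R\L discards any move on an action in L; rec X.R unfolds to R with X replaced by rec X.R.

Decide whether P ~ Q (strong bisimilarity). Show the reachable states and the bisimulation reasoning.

P's transition system — 3 states:
  p0 = rec X. b.(a.0)\{b} + b.X ⊢ —b→ p0, —b→ p1
  p1 = (a.0)\{b} ⊢ —a→ p2
  p2 = 0\{b} ⊢ ∅
Q's transition system — 4 states:
  q0 = rec X. b.(a.0)\{b} + b.X + b.0 ⊢ —b→ q0, —b→ q1, —b→ q2
  q1 = (a.0)\{b} ⊢ —a→ q3
  q2 = 0 ⊢ ∅
  q3 = 0\{b} ⊢ ∅
Coarsest stable partition (strong bisimilarity classes):
  B0 = {p0}
  B1 = {p1, q1}
  B2 = {p2, q2, q3}
  B3 = {q0}
p0 ∈ B0, q0 ∈ B3 → different blocks

P ≁ Q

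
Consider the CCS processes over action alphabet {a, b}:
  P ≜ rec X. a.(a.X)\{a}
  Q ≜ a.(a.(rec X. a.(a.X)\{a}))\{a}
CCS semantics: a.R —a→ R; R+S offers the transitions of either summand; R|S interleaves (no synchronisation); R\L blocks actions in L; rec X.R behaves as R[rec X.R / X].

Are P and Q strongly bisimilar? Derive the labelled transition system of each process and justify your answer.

P's transition system — 2 states:
  s0 = rec X. a.(a.X)\{a} :: ··a··> s1
  s1 = (a.(rec X. a.(a.X)\{a}))\{a} :: ·
Q's transition system — 2 states:
  t0 = a.(a.(rec X. a.(a.X)\{a}))\{a} :: ··a··> t1
  t1 = (a.(rec X. a.(a.X)\{a}))\{a} :: ·
Coarsest stable partition (strong bisimilarity classes):
  B0 = {s0, t0}
  B1 = {s1, t1}
s0 ∈ B0, t0 ∈ B0 → same block

bisimilar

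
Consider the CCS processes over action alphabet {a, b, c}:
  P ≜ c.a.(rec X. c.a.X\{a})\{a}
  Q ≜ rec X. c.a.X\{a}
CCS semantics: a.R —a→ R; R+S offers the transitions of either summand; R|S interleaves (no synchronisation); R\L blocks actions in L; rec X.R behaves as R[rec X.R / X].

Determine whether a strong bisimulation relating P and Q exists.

YES

P's transition system — 4 states:
  u0 = c.a.(rec X. c.a.X\{a})\{a} | =c=> u1
  u1 = a.(rec X. c.a.X\{a})\{a} | =a=> u2
  u2 = (rec X. c.a.X\{a})\{a} | =c=> u3
  u3 = (a.(rec X. c.a.X\{a})\{a})\{a} | (no moves)
Q's transition system — 4 states:
  v0 = rec X. c.a.X\{a} | =c=> v1
  v1 = a.(rec X. c.a.X\{a})\{a} | =a=> v2
  v2 = (rec X. c.a.X\{a})\{a} | =c=> v3
  v3 = (a.(rec X. c.a.X\{a})\{a})\{a} | (no moves)
Partition-refinement fixed point:
  B0 = {u0, v0}
  B1 = {u1, v1}
  B2 = {u2, v2}
  B3 = {u3, v3}
u0 ∈ B0, v0 ∈ B0 → same block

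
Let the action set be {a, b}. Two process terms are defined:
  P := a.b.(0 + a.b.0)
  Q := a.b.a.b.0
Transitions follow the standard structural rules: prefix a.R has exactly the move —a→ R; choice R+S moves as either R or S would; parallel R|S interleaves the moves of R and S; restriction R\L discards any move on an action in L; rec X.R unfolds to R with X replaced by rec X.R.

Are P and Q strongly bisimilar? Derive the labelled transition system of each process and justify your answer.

P's transition system — 5 states:
  u0 = a.b.(0 + a.b.0) | =a=> u1
  u1 = b.(0 + a.b.0) | =b=> u2
  u2 = 0 + a.b.0 | =a=> u3
  u3 = b.0 | =b=> u4
  u4 = 0 | ·
Q's transition system — 5 states:
  v0 = a.b.a.b.0 | =a=> v1
  v1 = b.a.b.0 | =b=> v2
  v2 = a.b.0 | =a=> v3
  v3 = b.0 | =b=> v4
  v4 = 0 | ·
Coarsest stable partition (strong bisimilarity classes):
  B0 = {u0, v0}
  B1 = {u1, v1}
  B2 = {u2, v2}
  B3 = {u3, v3}
  B4 = {u4, v4}
u0 ∈ B0, v0 ∈ B0 → same block

YES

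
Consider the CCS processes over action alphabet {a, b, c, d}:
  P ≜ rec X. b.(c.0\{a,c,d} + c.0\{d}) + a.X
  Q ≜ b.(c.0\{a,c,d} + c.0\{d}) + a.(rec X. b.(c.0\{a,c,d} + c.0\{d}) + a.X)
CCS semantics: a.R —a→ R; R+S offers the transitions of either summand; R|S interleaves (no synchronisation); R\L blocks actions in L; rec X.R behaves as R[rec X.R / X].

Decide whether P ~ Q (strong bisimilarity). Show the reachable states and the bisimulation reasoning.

Reachable graph of P (4 states):
  u0 = rec X. b.(c.0\{a,c,d} + c.0\{d}) + a.X → --a--▸ u0, --b--▸ u1
  u1 = c.0\{a,c,d} + c.0\{d} → --c--▸ u2, --c--▸ u3
  u2 = 0\{a,c,d} → stopped
  u3 = 0\{d} → stopped
Reachable graph of Q (5 states):
  v0 = b.(c.0\{a,c,d} + c.0\{d}) + a.(rec X. b.(c.0\{a,c,d} + c.0\{d}) + a.X) → --a--▸ v1, --b--▸ v2
  v1 = rec X. b.(c.0\{a,c,d} + c.0\{d}) + a.X → --a--▸ v1, --b--▸ v2
  v2 = c.0\{a,c,d} + c.0\{d} → --c--▸ v3, --c--▸ v4
  v3 = 0\{a,c,d} → stopped
  v4 = 0\{d} → stopped
Partition-refinement fixed point:
  B0 = {u0, v0, v1}
  B1 = {u1, v2}
  B2 = {u2, u3, v3, v4}
u0 ∈ B0, v0 ∈ B0 → same block

P ~ Q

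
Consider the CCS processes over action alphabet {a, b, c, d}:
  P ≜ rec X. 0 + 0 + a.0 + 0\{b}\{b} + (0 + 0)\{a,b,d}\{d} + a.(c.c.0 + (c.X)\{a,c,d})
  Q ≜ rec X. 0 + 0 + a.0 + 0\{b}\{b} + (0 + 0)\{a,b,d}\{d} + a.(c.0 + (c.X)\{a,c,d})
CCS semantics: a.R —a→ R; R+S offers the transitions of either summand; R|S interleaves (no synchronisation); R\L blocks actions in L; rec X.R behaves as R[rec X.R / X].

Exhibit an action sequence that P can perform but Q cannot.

LTS(P): 4 reachable states
  s0 = rec X. 0 + 0 + a.0 + 0\{b}\{b} + (0 + 0)\{a,b,d}\{d} + a.(c.c.0 + (c.X)\{a,c,d}) → =a=> s1, =a=> s2
  s1 = 0 → deadlocked
  s2 = c.c.0 + (c.(rec X. 0 + 0 + a.0 + 0\{b}\{b} + (0 + 0)\{a,b,d}\{d} + a.(c.c.0 + (c.X)\{a,c,d})))\{a,c,d} → =c=> s3
  s3 = c.0 → =c=> s1
LTS(Q): 3 reachable states
  t0 = rec X. 0 + 0 + a.0 + 0\{b}\{b} + (0 + 0)\{a,b,d}\{d} + a.(c.0 + (c.X)\{a,c,d}) → =a=> t1, =a=> t2
  t1 = 0 → deadlocked
  t2 = c.0 + (c.(rec X. 0 + 0 + a.0 + 0\{b}\{b} + (0 + 0)\{a,b,d}\{d} + a.(c.0 + (c.X)\{a,c,d})))\{a,c,d} → =c=> t1
Run σ = ⟨acc⟩ on P: start {s0}
  [1] a ⇒ {s1, s2}
  [2] c ⇒ {s3}
  [3] c ⇒ {s1}
  — P admits the full trace.
Run σ = ⟨acc⟩ on Q: start {t0}
  [1] a ⇒ {t1, t2}
  [2] c ⇒ {t1}
  [3] c ⇒ no successor for Q

acc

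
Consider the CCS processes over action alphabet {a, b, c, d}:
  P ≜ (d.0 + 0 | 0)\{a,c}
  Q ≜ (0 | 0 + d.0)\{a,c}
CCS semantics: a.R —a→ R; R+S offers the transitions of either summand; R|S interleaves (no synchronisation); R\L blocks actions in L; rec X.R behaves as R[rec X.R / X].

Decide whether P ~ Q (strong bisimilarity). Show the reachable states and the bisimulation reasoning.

P's transition system — 2 states:
  p0 = (d.0 + 0 | 0)\{a,c} | ··d··> p1
  p1 = 0\{a,c} | ∅
Q's transition system — 2 states:
  q0 = (0 | 0 + d.0)\{a,c} | ··d··> q1
  q1 = 0\{a,c} | ∅
Partition-refinement fixed point:
  B0 = {p0, q0}
  B1 = {p1, q1}
p0 ∈ B0, q0 ∈ B0 → same block

bisimilar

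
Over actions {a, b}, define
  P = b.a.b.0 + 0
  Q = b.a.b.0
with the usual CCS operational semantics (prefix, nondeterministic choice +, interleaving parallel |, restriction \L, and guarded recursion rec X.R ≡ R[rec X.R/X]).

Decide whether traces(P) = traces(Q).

Reachable graph of P (4 states):
  p0 = b.a.b.0 + 0 has moves —b→ p1
  p1 = a.b.0 has moves —a→ p2
  p2 = b.0 has moves —b→ p3
  p3 = 0 has moves ∅
Reachable graph of Q (4 states):
  q0 = b.a.b.0 has moves —b→ q1
  q1 = a.b.0 has moves —a→ q2
  q2 = b.0 has moves —b→ q3
  q3 = 0 has moves ∅
Bisimilarity quotient blocks:
  B0 = {p0, q0}
  B1 = {p1, q1}
  B2 = {p2, q2}
  B3 = {p3, q3}
p0 ∈ B0, q0 ∈ B0 → same block
Bisimilar ⇒ trace-equivalent.

trace-equivalent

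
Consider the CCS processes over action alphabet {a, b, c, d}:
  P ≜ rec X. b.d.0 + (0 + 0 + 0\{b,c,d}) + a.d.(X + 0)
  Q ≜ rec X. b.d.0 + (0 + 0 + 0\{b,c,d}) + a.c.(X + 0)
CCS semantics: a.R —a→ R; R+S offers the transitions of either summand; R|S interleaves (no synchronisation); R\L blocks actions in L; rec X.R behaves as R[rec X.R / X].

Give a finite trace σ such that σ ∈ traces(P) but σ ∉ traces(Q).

LTS(P): 5 reachable states
  m0 = rec X. b.d.0 + (0 + 0 + 0\{b,c,d}) + a.d.(X + 0) ⊢ --a--▸ m1, --b--▸ m2
  m1 = d.((rec X. b.d.0 + (0 + 0 + 0\{b,c,d}) + a.d.(X + 0)) + 0) ⊢ --d--▸ m3
  m2 = d.0 ⊢ --d--▸ m4
  m3 = (rec X. b.d.0 + (0 + 0 + 0\{b,c,d}) + a.d.(X + 0)) + 0 ⊢ --a--▸ m1, --b--▸ m2
  m4 = 0 ⊢ ·
LTS(Q): 5 reachable states
  n0 = rec X. b.d.0 + (0 + 0 + 0\{b,c,d}) + a.c.(X + 0) ⊢ --a--▸ n1, --b--▸ n2
  n1 = c.((rec X. b.d.0 + (0 + 0 + 0\{b,c,d}) + a.c.(X + 0)) + 0) ⊢ --c--▸ n3
  n2 = d.0 ⊢ --d--▸ n4
  n3 = (rec X. b.d.0 + (0 + 0 + 0\{b,c,d}) + a.c.(X + 0)) + 0 ⊢ --a--▸ n1, --b--▸ n2
  n4 = 0 ⊢ ·
Run σ = ⟨ad⟩ on P: start {m0}
  after a @ step 1: {m1}
  after d @ step 2: {m3}
  ✓ P
Run σ = ⟨ad⟩ on Q: start {n0}
  after a @ step 1: {n1}
  after d @ step 2: ∅ (Q stuck)

ad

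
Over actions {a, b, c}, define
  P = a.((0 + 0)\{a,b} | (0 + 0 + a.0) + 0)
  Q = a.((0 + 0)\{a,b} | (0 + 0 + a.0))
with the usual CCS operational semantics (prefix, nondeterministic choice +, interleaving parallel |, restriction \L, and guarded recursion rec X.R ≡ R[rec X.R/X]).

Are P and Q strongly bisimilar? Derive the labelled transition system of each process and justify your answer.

bisimilar

LTS(P): 3 reachable states
  s0 = a.((0 + 0)\{a,b} | (0 + 0 + a.0) + 0) :: --a--▸ s1
  s1 = (0 + 0)\{a,b} | (0 + 0 + a.0) + 0 :: --a--▸ s2
  s2 = (0 + 0)\{a,b} | 0 :: ∅
LTS(Q): 3 reachable states
  t0 = a.((0 + 0)\{a,b} | (0 + 0 + a.0)) :: --a--▸ t1
  t1 = (0 + 0)\{a,b} | (0 + 0 + a.0) :: --a--▸ t2
  t2 = (0 + 0)\{a,b} | 0 :: ∅
Partition-refinement fixed point:
  B0 = {s0, t0}
  B1 = {s1, t1}
  B2 = {s2, t2}
s0 ∈ B0, t0 ∈ B0 → same block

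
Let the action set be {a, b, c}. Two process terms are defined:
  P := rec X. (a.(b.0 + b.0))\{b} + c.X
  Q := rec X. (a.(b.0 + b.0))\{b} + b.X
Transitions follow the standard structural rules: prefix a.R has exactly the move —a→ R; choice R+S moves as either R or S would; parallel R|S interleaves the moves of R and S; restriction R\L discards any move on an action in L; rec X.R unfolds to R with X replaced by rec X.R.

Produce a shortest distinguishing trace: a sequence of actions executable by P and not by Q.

LTS(P): 2 reachable states
  u0 = rec X. (a.(b.0 + b.0))\{b} + c.X ⊢ --a--▸ u1, --c--▸ u0
  u1 = (b.0 + b.0)\{b} ⊢ stopped
LTS(Q): 2 reachable states
  v0 = rec X. (a.(b.0 + b.0))\{b} + b.X ⊢ --a--▸ v1, --b--▸ v0
  v1 = (b.0 + b.0)\{b} ⊢ stopped
Run σ = ⟨c⟩ on P: start {u0}
  after c @ step 1: {u0}
  P completes σ.
Run σ = ⟨c⟩ on Q: start {v0}
  after c @ step 1: no successor for Q

c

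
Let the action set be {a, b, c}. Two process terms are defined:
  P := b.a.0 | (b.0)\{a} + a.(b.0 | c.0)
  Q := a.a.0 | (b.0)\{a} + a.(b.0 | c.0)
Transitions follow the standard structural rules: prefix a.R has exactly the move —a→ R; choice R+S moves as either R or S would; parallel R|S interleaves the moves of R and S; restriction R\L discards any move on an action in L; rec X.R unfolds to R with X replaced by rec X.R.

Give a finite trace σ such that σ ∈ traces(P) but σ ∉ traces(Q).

P's transition system — 10 states:
  s0 = b.a.0 | (b.0)\{a} + a.(b.0 | c.0) | --a--▸ s1, --b--▸ s2, --b--▸ s3
  s1 = b.0 | c.0 | --b--▸ s4, --c--▸ s5
  s2 = a.0 | (b.0)\{a} | --a--▸ s6, --b--▸ s7
  s3 = b.a.0 | 0\{a} | --b--▸ s7
  s4 = 0 | c.0 | --c--▸ s8
  s5 = b.0 | 0 | --b--▸ s8
  s6 = 0 | (b.0)\{a} | --b--▸ s9
  s7 = a.0 | 0\{a} | --a--▸ s9
  s8 = 0 | 0 | stopped
  s9 = 0 | 0\{a} | stopped
Q's transition system — 10 states:
  t0 = a.a.0 | (b.0)\{a} + a.(b.0 | c.0) | --a--▸ t1, --a--▸ t2, --b--▸ t3
  t1 = a.0 | (b.0)\{a} | --a--▸ t4, --b--▸ t5
  t2 = b.0 | c.0 | --b--▸ t6, --c--▸ t7
  t3 = a.a.0 | 0\{a} | --a--▸ t5
  t4 = 0 | (b.0)\{a} | --b--▸ t8
  t5 = a.0 | 0\{a} | --a--▸ t8
  t6 = 0 | c.0 | --c--▸ t9
  t7 = b.0 | 0 | --b--▸ t9
  t8 = 0 | 0\{a} | stopped
  t9 = 0 | 0 | stopped
Trace ⟨bb⟩ through P, begin at {s0}:
  step 1 (b): {s2, s3}
  step 2 (b): {s7}
  — P admits the full trace.
Trace ⟨bb⟩ through Q, begin at {t0}:
  step 1 (b): {t3}
  step 2 (b): ∅  — Q cannot continue

bb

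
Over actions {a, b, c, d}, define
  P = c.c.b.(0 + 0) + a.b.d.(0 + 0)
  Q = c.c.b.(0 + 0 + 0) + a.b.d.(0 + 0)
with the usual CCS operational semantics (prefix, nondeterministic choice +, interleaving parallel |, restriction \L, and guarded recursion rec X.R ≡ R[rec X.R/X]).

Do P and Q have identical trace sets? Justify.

YES

LTS(P): 6 reachable states
  m0 = c.c.b.(0 + 0) + a.b.d.(0 + 0) ⊢ --a--▸ m1, --c--▸ m2
  m1 = b.d.(0 + 0) ⊢ --b--▸ m3
  m2 = c.b.(0 + 0) ⊢ --c--▸ m4
  m3 = d.(0 + 0) ⊢ --d--▸ m5
  m4 = b.(0 + 0) ⊢ --b--▸ m5
  m5 = 0 + 0 ⊢ ·
LTS(Q): 7 reachable states
  n0 = c.c.b.(0 + 0 + 0) + a.b.d.(0 + 0) ⊢ --a--▸ n1, --c--▸ n2
  n1 = b.d.(0 + 0) ⊢ --b--▸ n3
  n2 = c.b.(0 + 0 + 0) ⊢ --c--▸ n4
  n3 = d.(0 + 0) ⊢ --d--▸ n5
  n4 = b.(0 + 0 + 0) ⊢ --b--▸ n6
  n5 = 0 + 0 ⊢ ·
  n6 = 0 + 0 + 0 ⊢ ·
Coarsest stable partition (strong bisimilarity classes):
  B0 = {m0, n0}
  B1 = {m2, n2}
  B2 = {m4, n4}
  B3 = {m5, n5, n6}
  B4 = {m1, n1}
  B5 = {m3, n3}
m0 ∈ B0, n0 ∈ B0 → same block
Bisimilar ⇒ trace-equivalent.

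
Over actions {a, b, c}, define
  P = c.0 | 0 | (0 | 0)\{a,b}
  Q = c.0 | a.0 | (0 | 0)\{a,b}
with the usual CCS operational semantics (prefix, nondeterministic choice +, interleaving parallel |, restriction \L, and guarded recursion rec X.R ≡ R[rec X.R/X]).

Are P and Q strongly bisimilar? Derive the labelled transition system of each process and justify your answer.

P ≁ Q

LTS(P): 2 reachable states
  u0 = c.0 | 0 | (0 | 0)\{a,b} → ··c··> u1
  u1 = 0 | 0 | (0 | 0)\{a,b} → ∅
LTS(Q): 4 reachable states
  v0 = c.0 | a.0 | (0 | 0)\{a,b} → ··a··> v1, ··c··> v2
  v1 = c.0 | 0 | (0 | 0)\{a,b} → ··c··> v3
  v2 = 0 | a.0 | (0 | 0)\{a,b} → ··a··> v3
  v3 = 0 | 0 | (0 | 0)\{a,b} → ∅
Partition-refinement fixed point:
  B0 = {u0, v1}
  B1 = {u1, v3}
  B2 = {v0}
  B3 = {v2}
u0 ∈ B0, v0 ∈ B2 → different blocks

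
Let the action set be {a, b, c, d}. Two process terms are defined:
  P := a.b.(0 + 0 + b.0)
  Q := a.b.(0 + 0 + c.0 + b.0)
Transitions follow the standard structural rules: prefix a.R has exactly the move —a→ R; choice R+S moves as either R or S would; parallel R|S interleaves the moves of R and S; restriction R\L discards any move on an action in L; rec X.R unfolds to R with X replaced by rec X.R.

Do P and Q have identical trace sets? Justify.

trace-distinct — witness ⟨abc⟩

P's transition system — 4 states:
  p0 = a.b.(0 + 0 + b.0) has moves ··a··> p1
  p1 = b.(0 + 0 + b.0) has moves ··b··> p2
  p2 = 0 + 0 + b.0 has moves ··b··> p3
  p3 = 0 has moves deadlocked
Q's transition system — 4 states:
  q0 = a.b.(0 + 0 + c.0 + b.0) has moves ··a··> q1
  q1 = b.(0 + 0 + c.0 + b.0) has moves ··b··> q2
  q2 = 0 + 0 + c.0 + b.0 has moves ··b··> q3, ··c··> q3
  q3 = 0 has moves deadlocked
Run σ = ⟨abc⟩ on Q: start {q0}
  [1] a ⇒ {q1}
  [2] b ⇒ {q2}
  [3] c ⇒ {q3}
  Q completes σ.
Run σ = ⟨abc⟩ on P: start {p0}
  [1] a ⇒ {p1}
  [2] b ⇒ {p2}
  [3] c ⇒ no successor for P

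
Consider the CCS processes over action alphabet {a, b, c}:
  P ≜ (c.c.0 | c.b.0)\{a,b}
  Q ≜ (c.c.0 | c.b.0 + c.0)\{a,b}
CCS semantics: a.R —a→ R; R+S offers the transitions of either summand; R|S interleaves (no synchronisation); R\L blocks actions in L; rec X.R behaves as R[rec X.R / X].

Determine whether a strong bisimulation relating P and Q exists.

NO

Reachable graph of P (6 states):
  m0 = (c.c.0 | c.b.0)\{a,b} | -c-> m1, -c-> m2
  m1 = (c.0 | c.b.0)\{a,b} | -c-> m3, -c-> m4
  m2 = (c.c.0 | b.0)\{a,b} | -c-> m4
  m3 = (0 | c.b.0)\{a,b} | -c-> m5
  m4 = (c.0 | b.0)\{a,b} | -c-> m5
  m5 = (0 | b.0)\{a,b} | (no moves)
Reachable graph of Q (7 states):
  n0 = (c.c.0 | c.b.0 + c.0)\{a,b} | -c-> n1, -c-> n2, -c-> n3
  n1 = (c.0 | c.b.0)\{a,b} | -c-> n4, -c-> n5
  n2 = (c.c.0 | b.0)\{a,b} | -c-> n5
  n3 = 0\{a,b} | (no moves)
  n4 = (0 | c.b.0)\{a,b} | -c-> n6
  n5 = (c.0 | b.0)\{a,b} | -c-> n6
  n6 = (0 | b.0)\{a,b} | (no moves)
Bisimilarity quotient blocks:
  B0 = {m0}
  B1 = {m1, m2, n1, n2}
  B2 = {m3, m4, n4, n5}
  B3 = {m5, n3, n6}
  B4 = {n0}
m0 ∈ B0, n0 ∈ B4 → different blocks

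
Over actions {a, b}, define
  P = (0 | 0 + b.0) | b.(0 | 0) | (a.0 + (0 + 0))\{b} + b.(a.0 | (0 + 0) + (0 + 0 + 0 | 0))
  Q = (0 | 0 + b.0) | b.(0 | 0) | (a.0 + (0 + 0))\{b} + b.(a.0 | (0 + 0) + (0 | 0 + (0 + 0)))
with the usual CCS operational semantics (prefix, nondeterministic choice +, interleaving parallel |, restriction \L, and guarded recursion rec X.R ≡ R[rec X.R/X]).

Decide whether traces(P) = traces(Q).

P's transition system — 10 states:
  u0 = (0 | 0 + b.0) | b.(0 | 0) | (a.0 + (0 + 0))\{b} + b.(a.0 | (0 + 0) + (0 + 0 + 0 | 0)) has moves —a→ u1, —b→ u2, —b→ u3, —b→ u4
  u1 = (0 | 0 + b.0) | b.(0 | 0) | 0\{b} has moves —b→ u5, —b→ u6
  u2 = (0 | 0 + b.0) | (0 | 0) | (a.0 + (0 + 0))\{b} has moves —a→ u5, —b→ u7
  u3 = 0 | b.(0 | 0) | (a.0 + (0 + 0))\{b} has moves —a→ u6, —b→ u7
  u4 = a.0 | (0 + 0) + (0 + 0 + 0 | 0) has moves —a→ u8
  u5 = (0 | 0 + b.0) | (0 | 0) | 0\{b} has moves —b→ u9
  u6 = 0 | b.(0 | 0) | 0\{b} has moves —b→ u9
  u7 = 0 | (0 | 0) | (a.0 + (0 + 0))\{b} has moves —a→ u9
  u8 = 0 | (0 + 0) has moves deadlocked
  u9 = 0 | (0 | 0) | 0\{b} has moves deadlocked
Q's transition system — 10 states:
  v0 = (0 | 0 + b.0) | b.(0 | 0) | (a.0 + (0 + 0))\{b} + b.(a.0 | (0 + 0) + (0 | 0 + (0 + 0))) has moves —a→ v1, —b→ v2, —b→ v3, —b→ v4
  v1 = (0 | 0 + b.0) | b.(0 | 0) | 0\{b} has moves —b→ v5, —b→ v6
  v2 = (0 | 0 + b.0) | (0 | 0) | (a.0 + (0 + 0))\{b} has moves —a→ v5, —b→ v7
  v3 = 0 | b.(0 | 0) | (a.0 + (0 + 0))\{b} has moves —a→ v6, —b→ v7
  v4 = a.0 | (0 + 0) + (0 | 0 + (0 + 0)) has moves —a→ v8
  v5 = (0 | 0 + b.0) | (0 | 0) | 0\{b} has moves —b→ v9
  v6 = 0 | b.(0 | 0) | 0\{b} has moves —b→ v9
  v7 = 0 | (0 | 0) | (a.0 + (0 + 0))\{b} has moves —a→ v9
  v8 = 0 | (0 + 0) has moves deadlocked
  v9 = 0 | (0 | 0) | 0\{b} has moves deadlocked
Bisimilarity quotient blocks:
  B0 = {u0, v0}
  B1 = {u1, v1}
  B2 = {u5, u6, v5, v6}
  B3 = {u8, u9, v8, v9}
  B4 = {u2, u3, v2, v3}
  B5 = {u4, u7, v4, v7}
u0 ∈ B0, v0 ∈ B0 → same block
Bisimilar ⇒ trace-equivalent.

trace-equivalent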